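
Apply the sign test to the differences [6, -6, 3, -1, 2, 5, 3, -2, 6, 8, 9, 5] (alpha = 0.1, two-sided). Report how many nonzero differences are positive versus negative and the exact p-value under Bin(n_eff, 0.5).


Step 1: Discard zero differences. Original n = 12; n_eff = number of nonzero differences = 12.
Nonzero differences (with sign): +6, -6, +3, -1, +2, +5, +3, -2, +6, +8, +9, +5
Step 2: Count signs: positive = 9, negative = 3.
Step 3: Under H0: P(positive) = 0.5, so the number of positives S ~ Bin(12, 0.5).
Step 4: Two-sided exact p-value = sum of Bin(12,0.5) probabilities at or below the observed probability = 0.145996.
Step 5: alpha = 0.1. fail to reject H0.

n_eff = 12, pos = 9, neg = 3, p = 0.145996, fail to reject H0.


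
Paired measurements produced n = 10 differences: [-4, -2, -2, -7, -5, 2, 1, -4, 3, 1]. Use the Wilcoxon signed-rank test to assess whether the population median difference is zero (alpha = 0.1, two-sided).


Step 1: Drop any zero differences (none here) and take |d_i|.
|d| = [4, 2, 2, 7, 5, 2, 1, 4, 3, 1]
Step 2: Midrank |d_i| (ties get averaged ranks).
ranks: |4|->7.5, |2|->4, |2|->4, |7|->10, |5|->9, |2|->4, |1|->1.5, |4|->7.5, |3|->6, |1|->1.5
Step 3: Attach original signs; sum ranks with positive sign and with negative sign.
W+ = 4 + 1.5 + 6 + 1.5 = 13
W- = 7.5 + 4 + 4 + 10 + 9 + 7.5 = 42
(Check: W+ + W- = 55 should equal n(n+1)/2 = 55.)
Step 4: Test statistic W = min(W+, W-) = 13.
Step 5: Ties in |d|, so use the tie-corrected normal approximation.
        E[W] = n(n+1)/4 = 10*11/4 = 27.5.
        Tie groups: |d|=1 (t=2), |d|=2 (t=3), |d|=4 (t=2); sum(t^3 - t) = 36.
        Var[W] = n(n+1)(2n+1)/24 - sum(t^3-t)/48 = 2310/24 - 36/48 = 95.5.
        z = (W - E[W]) / sqrt(Var[W]) = (13 - 27.5) / 9.7724 = -1.4838.
        Two-sided p = 2*Phi(z) = 0.137870.
Step 6: alpha = 0.1. fail to reject H0.

W+ = 13, W- = 42, W = min = 13, p = 0.137870, fail to reject H0.


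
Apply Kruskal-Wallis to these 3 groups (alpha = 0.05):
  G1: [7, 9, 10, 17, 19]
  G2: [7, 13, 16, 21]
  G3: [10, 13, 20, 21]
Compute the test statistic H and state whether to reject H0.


Step 1: Combine all N = 13 observations and assign midranks.
sorted (value, group, rank): (7,G1,1.5), (7,G2,1.5), (9,G1,3), (10,G1,4.5), (10,G3,4.5), (13,G2,6.5), (13,G3,6.5), (16,G2,8), (17,G1,9), (19,G1,10), (20,G3,11), (21,G2,12.5), (21,G3,12.5)
Step 2: Sum ranks within each group.
R_1 = 28 (n_1 = 5)
R_2 = 28.5 (n_2 = 4)
R_3 = 34.5 (n_3 = 4)
Step 3: H = 12/(N(N+1)) * sum(R_i^2/n_i) - 3(N+1)
     = 12/(13*14) * (28^2/5 + 28.5^2/4 + 34.5^2/4) - 3*14
     = 0.065934 * 657.425 - 42
     = 1.346703.
Step 4: Ties present; correction factor C = 1 - 24/(13^3 - 13) = 0.989011. Corrected H = 1.346703 / 0.989011 = 1.361667.
Step 5: Under H0, H ~ chi^2(2); p-value = 0.506195.
Step 6: alpha = 0.05. fail to reject H0.

H = 1.3617, df = 2, p = 0.506195, fail to reject H0.


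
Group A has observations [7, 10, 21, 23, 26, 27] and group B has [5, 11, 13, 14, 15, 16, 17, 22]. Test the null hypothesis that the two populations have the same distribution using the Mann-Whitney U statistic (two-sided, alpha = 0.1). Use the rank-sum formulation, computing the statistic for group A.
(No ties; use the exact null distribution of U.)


Step 1: Combine and sort all 14 observations; assign midranks.
sorted (value, group): (5,Y), (7,X), (10,X), (11,Y), (13,Y), (14,Y), (15,Y), (16,Y), (17,Y), (21,X), (22,Y), (23,X), (26,X), (27,X)
ranks: 5->1, 7->2, 10->3, 11->4, 13->5, 14->6, 15->7, 16->8, 17->9, 21->10, 22->11, 23->12, 26->13, 27->14
Step 2: Rank sum for X: R1 = 2 + 3 + 10 + 12 + 13 + 14 = 54.
Step 3: U_X = R1 - n1(n1+1)/2 = 54 - 6*7/2 = 54 - 21 = 33.
       U_Y = n1*n2 - U_X = 48 - 33 = 15.
Step 4: No ties, so the exact null distribution of U (based on enumerating the C(14,6) = 3003 equally likely rank assignments) gives the two-sided p-value.
Step 5: p-value = 0.282384; compare to alpha = 0.1. fail to reject H0.

U_X = 33, p = 0.282384, fail to reject H0 at alpha = 0.1.


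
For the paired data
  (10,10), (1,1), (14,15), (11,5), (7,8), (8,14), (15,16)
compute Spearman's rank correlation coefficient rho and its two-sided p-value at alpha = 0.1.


Step 1: Rank x and y separately (midranks; no ties here).
rank(x): 10->4, 1->1, 14->6, 11->5, 7->2, 8->3, 15->7
rank(y): 10->4, 1->1, 15->6, 5->2, 8->3, 14->5, 16->7
Step 2: d_i = R_x(i) - R_y(i); compute d_i^2.
  (4-4)^2=0, (1-1)^2=0, (6-6)^2=0, (5-2)^2=9, (2-3)^2=1, (3-5)^2=4, (7-7)^2=0
sum(d^2) = 14.
Step 3: rho = 1 - 6*14 / (7*(7^2 - 1)) = 1 - 84/336 = 0.750000.
Step 4: Under H0, t = rho * sqrt((n-2)/(1-rho^2)) = 2.5355 ~ t(5).
Step 5: Two-sided p-value from the t-distribution with 5 df = 0.052181.
Step 6: alpha = 0.1. reject H0.

rho = 0.7500, p = 0.052181, reject H0 at alpha = 0.1.


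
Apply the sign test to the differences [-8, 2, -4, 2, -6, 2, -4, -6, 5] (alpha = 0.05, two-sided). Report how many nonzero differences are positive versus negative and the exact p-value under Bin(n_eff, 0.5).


Step 1: Discard zero differences. Original n = 9; n_eff = number of nonzero differences = 9.
Nonzero differences (with sign): -8, +2, -4, +2, -6, +2, -4, -6, +5
Step 2: Count signs: positive = 4, negative = 5.
Step 3: Under H0: P(positive) = 0.5, so the number of positives S ~ Bin(9, 0.5).
Step 4: Two-sided exact p-value = sum of Bin(9,0.5) probabilities at or below the observed probability = 1.000000.
Step 5: alpha = 0.05. fail to reject H0.

n_eff = 9, pos = 4, neg = 5, p = 1.000000, fail to reject H0.


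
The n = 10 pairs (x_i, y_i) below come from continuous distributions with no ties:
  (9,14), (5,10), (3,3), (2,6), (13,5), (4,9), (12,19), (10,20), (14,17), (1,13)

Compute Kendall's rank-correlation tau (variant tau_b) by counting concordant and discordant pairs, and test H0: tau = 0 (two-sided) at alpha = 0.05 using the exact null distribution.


Step 1: Enumerate the 45 unordered pairs (i,j) with i<j and classify each by sign(x_j-x_i) * sign(y_j-y_i).
  (1,2):dx=-4,dy=-4->C; (1,3):dx=-6,dy=-11->C; (1,4):dx=-7,dy=-8->C; (1,5):dx=+4,dy=-9->D
  (1,6):dx=-5,dy=-5->C; (1,7):dx=+3,dy=+5->C; (1,8):dx=+1,dy=+6->C; (1,9):dx=+5,dy=+3->C
  (1,10):dx=-8,dy=-1->C; (2,3):dx=-2,dy=-7->C; (2,4):dx=-3,dy=-4->C; (2,5):dx=+8,dy=-5->D
  (2,6):dx=-1,dy=-1->C; (2,7):dx=+7,dy=+9->C; (2,8):dx=+5,dy=+10->C; (2,9):dx=+9,dy=+7->C
  (2,10):dx=-4,dy=+3->D; (3,4):dx=-1,dy=+3->D; (3,5):dx=+10,dy=+2->C; (3,6):dx=+1,dy=+6->C
  (3,7):dx=+9,dy=+16->C; (3,8):dx=+7,dy=+17->C; (3,9):dx=+11,dy=+14->C; (3,10):dx=-2,dy=+10->D
  (4,5):dx=+11,dy=-1->D; (4,6):dx=+2,dy=+3->C; (4,7):dx=+10,dy=+13->C; (4,8):dx=+8,dy=+14->C
  (4,9):dx=+12,dy=+11->C; (4,10):dx=-1,dy=+7->D; (5,6):dx=-9,dy=+4->D; (5,7):dx=-1,dy=+14->D
  (5,8):dx=-3,dy=+15->D; (5,9):dx=+1,dy=+12->C; (5,10):dx=-12,dy=+8->D; (6,7):dx=+8,dy=+10->C
  (6,8):dx=+6,dy=+11->C; (6,9):dx=+10,dy=+8->C; (6,10):dx=-3,dy=+4->D; (7,8):dx=-2,dy=+1->D
  (7,9):dx=+2,dy=-2->D; (7,10):dx=-11,dy=-6->C; (8,9):dx=+4,dy=-3->D; (8,10):dx=-9,dy=-7->C
  (9,10):dx=-13,dy=-4->C
Step 2: C = 30, D = 15, total pairs = 45.
Step 3: tau = (C - D)/(n(n-1)/2) = (30 - 15)/45 = 0.333333.
Step 4: Exact two-sided p-value (enumerate n! = 3628800 permutations of y under H0): p = 0.216373.
Step 5: alpha = 0.05. fail to reject H0.

tau_b = 0.3333 (C=30, D=15), p = 0.216373, fail to reject H0.


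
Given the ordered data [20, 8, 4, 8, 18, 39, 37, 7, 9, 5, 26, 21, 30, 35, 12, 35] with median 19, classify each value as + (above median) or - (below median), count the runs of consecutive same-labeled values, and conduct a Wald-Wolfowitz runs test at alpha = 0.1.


Step 1: Compute median = 19; label A = above, B = below.
Labels in order: ABBBBAABBBAAAABA  (n_A = 8, n_B = 8)
Step 2: Count runs R = 7.
Step 3: Under H0 (random ordering), E[R] = 2*n_A*n_B/(n_A+n_B) + 1 = 2*8*8/16 + 1 = 9.0000.
        Var[R] = 2*n_A*n_B*(2*n_A*n_B - n_A - n_B) / ((n_A+n_B)^2 * (n_A+n_B-1)) = 14336/3840 = 3.7333.
        SD[R] = 1.9322.
Step 4: Continuity-corrected z = (R + 0.5 - E[R]) / SD[R] = (7 + 0.5 - 9.0000) / 1.9322 = -0.7763.
Step 5: Two-sided p-value via normal approximation = 2*(1 - Phi(|z|)) = 0.437558.
Step 6: alpha = 0.1. fail to reject H0.

R = 7, z = -0.7763, p = 0.437558, fail to reject H0.


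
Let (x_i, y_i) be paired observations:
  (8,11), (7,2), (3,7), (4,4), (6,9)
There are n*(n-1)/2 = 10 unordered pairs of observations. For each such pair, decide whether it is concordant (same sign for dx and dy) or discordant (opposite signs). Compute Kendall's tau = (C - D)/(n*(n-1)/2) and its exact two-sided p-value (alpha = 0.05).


Step 1: Enumerate the 10 unordered pairs (i,j) with i<j and classify each by sign(x_j-x_i) * sign(y_j-y_i).
  (1,2):dx=-1,dy=-9->C; (1,3):dx=-5,dy=-4->C; (1,4):dx=-4,dy=-7->C; (1,5):dx=-2,dy=-2->C
  (2,3):dx=-4,dy=+5->D; (2,4):dx=-3,dy=+2->D; (2,5):dx=-1,dy=+7->D; (3,4):dx=+1,dy=-3->D
  (3,5):dx=+3,dy=+2->C; (4,5):dx=+2,dy=+5->C
Step 2: C = 6, D = 4, total pairs = 10.
Step 3: tau = (C - D)/(n(n-1)/2) = (6 - 4)/10 = 0.200000.
Step 4: Exact two-sided p-value (enumerate n! = 120 permutations of y under H0): p = 0.816667.
Step 5: alpha = 0.05. fail to reject H0.

tau_b = 0.2000 (C=6, D=4), p = 0.816667, fail to reject H0.


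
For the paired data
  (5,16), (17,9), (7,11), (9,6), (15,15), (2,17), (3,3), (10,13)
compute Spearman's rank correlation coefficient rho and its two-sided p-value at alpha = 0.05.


Step 1: Rank x and y separately (midranks; no ties here).
rank(x): 5->3, 17->8, 7->4, 9->5, 15->7, 2->1, 3->2, 10->6
rank(y): 16->7, 9->3, 11->4, 6->2, 15->6, 17->8, 3->1, 13->5
Step 2: d_i = R_x(i) - R_y(i); compute d_i^2.
  (3-7)^2=16, (8-3)^2=25, (4-4)^2=0, (5-2)^2=9, (7-6)^2=1, (1-8)^2=49, (2-1)^2=1, (6-5)^2=1
sum(d^2) = 102.
Step 3: rho = 1 - 6*102 / (8*(8^2 - 1)) = 1 - 612/504 = -0.214286.
Step 4: Under H0, t = rho * sqrt((n-2)/(1-rho^2)) = -0.5374 ~ t(6).
Step 5: Two-sided p-value from the t-distribution with 6 df = 0.610344.
Step 6: alpha = 0.05. fail to reject H0.

rho = -0.2143, p = 0.610344, fail to reject H0 at alpha = 0.05.


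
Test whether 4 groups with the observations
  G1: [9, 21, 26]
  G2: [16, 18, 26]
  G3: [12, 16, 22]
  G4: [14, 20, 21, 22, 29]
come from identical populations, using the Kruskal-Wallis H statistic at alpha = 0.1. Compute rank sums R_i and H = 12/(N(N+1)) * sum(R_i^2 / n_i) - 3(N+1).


Step 1: Combine all N = 14 observations and assign midranks.
sorted (value, group, rank): (9,G1,1), (12,G3,2), (14,G4,3), (16,G2,4.5), (16,G3,4.5), (18,G2,6), (20,G4,7), (21,G1,8.5), (21,G4,8.5), (22,G3,10.5), (22,G4,10.5), (26,G1,12.5), (26,G2,12.5), (29,G4,14)
Step 2: Sum ranks within each group.
R_1 = 22 (n_1 = 3)
R_2 = 23 (n_2 = 3)
R_3 = 17 (n_3 = 3)
R_4 = 43 (n_4 = 5)
Step 3: H = 12/(N(N+1)) * sum(R_i^2/n_i) - 3(N+1)
     = 12/(14*15) * (22^2/3 + 23^2/3 + 17^2/3 + 43^2/5) - 3*15
     = 0.057143 * 803.8 - 45
     = 0.931429.
Step 4: Ties present; correction factor C = 1 - 24/(14^3 - 14) = 0.991209. Corrected H = 0.931429 / 0.991209 = 0.939690.
Step 5: Under H0, H ~ chi^2(3); p-value = 0.815841.
Step 6: alpha = 0.1. fail to reject H0.

H = 0.9397, df = 3, p = 0.815841, fail to reject H0.


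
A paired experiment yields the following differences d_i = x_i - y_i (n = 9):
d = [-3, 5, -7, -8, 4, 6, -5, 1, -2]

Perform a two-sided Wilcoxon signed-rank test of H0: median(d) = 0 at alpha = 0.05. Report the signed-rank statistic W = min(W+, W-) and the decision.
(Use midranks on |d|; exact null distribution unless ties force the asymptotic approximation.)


Step 1: Drop any zero differences (none here) and take |d_i|.
|d| = [3, 5, 7, 8, 4, 6, 5, 1, 2]
Step 2: Midrank |d_i| (ties get averaged ranks).
ranks: |3|->3, |5|->5.5, |7|->8, |8|->9, |4|->4, |6|->7, |5|->5.5, |1|->1, |2|->2
Step 3: Attach original signs; sum ranks with positive sign and with negative sign.
W+ = 5.5 + 4 + 7 + 1 = 17.5
W- = 3 + 8 + 9 + 5.5 + 2 = 27.5
(Check: W+ + W- = 45 should equal n(n+1)/2 = 45.)
Step 4: Test statistic W = min(W+, W-) = 17.5.
Step 5: Ties in |d|, so use the tie-corrected normal approximation.
        E[W] = n(n+1)/4 = 9*10/4 = 22.5.
        Tie groups: |d|=5 (t=2); sum(t^3 - t) = 6.
        Var[W] = n(n+1)(2n+1)/24 - sum(t^3-t)/48 = 1710/24 - 6/48 = 71.125.
        z = (W - E[W]) / sqrt(Var[W]) = (17.5 - 22.5) / 8.4336 = -0.5929.
        Two-sided p = 2*Phi(z) = 0.553269.
Step 6: alpha = 0.05. fail to reject H0.

W+ = 17.5, W- = 27.5, W = min = 17.5, p = 0.553269, fail to reject H0.


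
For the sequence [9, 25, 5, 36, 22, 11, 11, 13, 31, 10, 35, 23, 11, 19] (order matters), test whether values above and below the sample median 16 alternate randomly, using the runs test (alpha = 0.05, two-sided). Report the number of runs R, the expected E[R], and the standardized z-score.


Step 1: Compute median = 16; label A = above, B = below.
Labels in order: BABAABBBABAABA  (n_A = 7, n_B = 7)
Step 2: Count runs R = 10.
Step 3: Under H0 (random ordering), E[R] = 2*n_A*n_B/(n_A+n_B) + 1 = 2*7*7/14 + 1 = 8.0000.
        Var[R] = 2*n_A*n_B*(2*n_A*n_B - n_A - n_B) / ((n_A+n_B)^2 * (n_A+n_B-1)) = 8232/2548 = 3.2308.
        SD[R] = 1.7974.
Step 4: Continuity-corrected z = (R - 0.5 - E[R]) / SD[R] = (10 - 0.5 - 8.0000) / 1.7974 = 0.8345.
Step 5: Two-sided p-value via normal approximation = 2*(1 - Phi(|z|)) = 0.403986.
Step 6: alpha = 0.05. fail to reject H0.

R = 10, z = 0.8345, p = 0.403986, fail to reject H0.


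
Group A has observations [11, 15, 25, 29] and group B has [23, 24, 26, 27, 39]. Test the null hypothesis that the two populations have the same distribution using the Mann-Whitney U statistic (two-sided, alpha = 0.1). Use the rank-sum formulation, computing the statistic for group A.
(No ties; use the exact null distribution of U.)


Step 1: Combine and sort all 9 observations; assign midranks.
sorted (value, group): (11,X), (15,X), (23,Y), (24,Y), (25,X), (26,Y), (27,Y), (29,X), (39,Y)
ranks: 11->1, 15->2, 23->3, 24->4, 25->5, 26->6, 27->7, 29->8, 39->9
Step 2: Rank sum for X: R1 = 1 + 2 + 5 + 8 = 16.
Step 3: U_X = R1 - n1(n1+1)/2 = 16 - 4*5/2 = 16 - 10 = 6.
       U_Y = n1*n2 - U_X = 20 - 6 = 14.
Step 4: No ties, so the exact null distribution of U (based on enumerating the C(9,4) = 126 equally likely rank assignments) gives the two-sided p-value.
Step 5: p-value = 0.412698; compare to alpha = 0.1. fail to reject H0.

U_X = 6, p = 0.412698, fail to reject H0 at alpha = 0.1.


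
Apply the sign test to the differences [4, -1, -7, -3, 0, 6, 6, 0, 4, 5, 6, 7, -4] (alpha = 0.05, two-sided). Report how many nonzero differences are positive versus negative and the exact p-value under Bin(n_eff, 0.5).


Step 1: Discard zero differences. Original n = 13; n_eff = number of nonzero differences = 11.
Nonzero differences (with sign): +4, -1, -7, -3, +6, +6, +4, +5, +6, +7, -4
Step 2: Count signs: positive = 7, negative = 4.
Step 3: Under H0: P(positive) = 0.5, so the number of positives S ~ Bin(11, 0.5).
Step 4: Two-sided exact p-value = sum of Bin(11,0.5) probabilities at or below the observed probability = 0.548828.
Step 5: alpha = 0.05. fail to reject H0.

n_eff = 11, pos = 7, neg = 4, p = 0.548828, fail to reject H0.


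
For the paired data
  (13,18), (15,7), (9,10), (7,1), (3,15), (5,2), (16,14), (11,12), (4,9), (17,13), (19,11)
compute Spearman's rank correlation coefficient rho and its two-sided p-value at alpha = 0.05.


Step 1: Rank x and y separately (midranks; no ties here).
rank(x): 13->7, 15->8, 9->5, 7->4, 3->1, 5->3, 16->9, 11->6, 4->2, 17->10, 19->11
rank(y): 18->11, 7->3, 10->5, 1->1, 15->10, 2->2, 14->9, 12->7, 9->4, 13->8, 11->6
Step 2: d_i = R_x(i) - R_y(i); compute d_i^2.
  (7-11)^2=16, (8-3)^2=25, (5-5)^2=0, (4-1)^2=9, (1-10)^2=81, (3-2)^2=1, (9-9)^2=0, (6-7)^2=1, (2-4)^2=4, (10-8)^2=4, (11-6)^2=25
sum(d^2) = 166.
Step 3: rho = 1 - 6*166 / (11*(11^2 - 1)) = 1 - 996/1320 = 0.245455.
Step 4: Under H0, t = rho * sqrt((n-2)/(1-rho^2)) = 0.7596 ~ t(9).
Step 5: Two-sided p-value from the t-distribution with 9 df = 0.466922.
Step 6: alpha = 0.05. fail to reject H0.

rho = 0.2455, p = 0.466922, fail to reject H0 at alpha = 0.05.


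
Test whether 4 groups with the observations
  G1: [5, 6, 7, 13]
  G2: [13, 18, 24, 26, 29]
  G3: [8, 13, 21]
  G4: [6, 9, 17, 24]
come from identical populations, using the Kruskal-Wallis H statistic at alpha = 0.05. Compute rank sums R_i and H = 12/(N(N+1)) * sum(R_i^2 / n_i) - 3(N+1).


Step 1: Combine all N = 16 observations and assign midranks.
sorted (value, group, rank): (5,G1,1), (6,G1,2.5), (6,G4,2.5), (7,G1,4), (8,G3,5), (9,G4,6), (13,G1,8), (13,G2,8), (13,G3,8), (17,G4,10), (18,G2,11), (21,G3,12), (24,G2,13.5), (24,G4,13.5), (26,G2,15), (29,G2,16)
Step 2: Sum ranks within each group.
R_1 = 15.5 (n_1 = 4)
R_2 = 63.5 (n_2 = 5)
R_3 = 25 (n_3 = 3)
R_4 = 32 (n_4 = 4)
Step 3: H = 12/(N(N+1)) * sum(R_i^2/n_i) - 3(N+1)
     = 12/(16*17) * (15.5^2/4 + 63.5^2/5 + 25^2/3 + 32^2/4) - 3*17
     = 0.044118 * 1330.85 - 51
     = 7.713787.
Step 4: Ties present; correction factor C = 1 - 36/(16^3 - 16) = 0.991176. Corrected H = 7.713787 / 0.991176 = 7.782455.
Step 5: Under H0, H ~ chi^2(3); p-value = 0.050728.
Step 6: alpha = 0.05. fail to reject H0.

H = 7.7825, df = 3, p = 0.050728, fail to reject H0.


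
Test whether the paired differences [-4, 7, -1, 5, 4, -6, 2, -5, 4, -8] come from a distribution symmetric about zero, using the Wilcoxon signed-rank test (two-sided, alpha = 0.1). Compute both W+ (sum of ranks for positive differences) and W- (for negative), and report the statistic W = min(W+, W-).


Step 1: Drop any zero differences (none here) and take |d_i|.
|d| = [4, 7, 1, 5, 4, 6, 2, 5, 4, 8]
Step 2: Midrank |d_i| (ties get averaged ranks).
ranks: |4|->4, |7|->9, |1|->1, |5|->6.5, |4|->4, |6|->8, |2|->2, |5|->6.5, |4|->4, |8|->10
Step 3: Attach original signs; sum ranks with positive sign and with negative sign.
W+ = 9 + 6.5 + 4 + 2 + 4 = 25.5
W- = 4 + 1 + 8 + 6.5 + 10 = 29.5
(Check: W+ + W- = 55 should equal n(n+1)/2 = 55.)
Step 4: Test statistic W = min(W+, W-) = 25.5.
Step 5: Ties in |d|, so use the tie-corrected normal approximation.
        E[W] = n(n+1)/4 = 10*11/4 = 27.5.
        Tie groups: |d|=4 (t=3), |d|=5 (t=2); sum(t^3 - t) = 30.
        Var[W] = n(n+1)(2n+1)/24 - sum(t^3-t)/48 = 2310/24 - 30/48 = 95.625.
        z = (W - E[W]) / sqrt(Var[W]) = (25.5 - 27.5) / 9.7788 = -0.2045.
        Two-sided p = 2*Phi(z) = 0.837944.
Step 6: alpha = 0.1. fail to reject H0.

W+ = 25.5, W- = 29.5, W = min = 25.5, p = 0.837944, fail to reject H0.


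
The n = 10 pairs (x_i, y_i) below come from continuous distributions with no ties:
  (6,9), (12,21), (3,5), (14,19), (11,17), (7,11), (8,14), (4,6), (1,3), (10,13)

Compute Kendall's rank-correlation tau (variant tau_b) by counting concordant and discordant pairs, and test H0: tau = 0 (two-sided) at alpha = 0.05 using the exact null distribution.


Step 1: Enumerate the 45 unordered pairs (i,j) with i<j and classify each by sign(x_j-x_i) * sign(y_j-y_i).
  (1,2):dx=+6,dy=+12->C; (1,3):dx=-3,dy=-4->C; (1,4):dx=+8,dy=+10->C; (1,5):dx=+5,dy=+8->C
  (1,6):dx=+1,dy=+2->C; (1,7):dx=+2,dy=+5->C; (1,8):dx=-2,dy=-3->C; (1,9):dx=-5,dy=-6->C
  (1,10):dx=+4,dy=+4->C; (2,3):dx=-9,dy=-16->C; (2,4):dx=+2,dy=-2->D; (2,5):dx=-1,dy=-4->C
  (2,6):dx=-5,dy=-10->C; (2,7):dx=-4,dy=-7->C; (2,8):dx=-8,dy=-15->C; (2,9):dx=-11,dy=-18->C
  (2,10):dx=-2,dy=-8->C; (3,4):dx=+11,dy=+14->C; (3,5):dx=+8,dy=+12->C; (3,6):dx=+4,dy=+6->C
  (3,7):dx=+5,dy=+9->C; (3,8):dx=+1,dy=+1->C; (3,9):dx=-2,dy=-2->C; (3,10):dx=+7,dy=+8->C
  (4,5):dx=-3,dy=-2->C; (4,6):dx=-7,dy=-8->C; (4,7):dx=-6,dy=-5->C; (4,8):dx=-10,dy=-13->C
  (4,9):dx=-13,dy=-16->C; (4,10):dx=-4,dy=-6->C; (5,6):dx=-4,dy=-6->C; (5,7):dx=-3,dy=-3->C
  (5,8):dx=-7,dy=-11->C; (5,9):dx=-10,dy=-14->C; (5,10):dx=-1,dy=-4->C; (6,7):dx=+1,dy=+3->C
  (6,8):dx=-3,dy=-5->C; (6,9):dx=-6,dy=-8->C; (6,10):dx=+3,dy=+2->C; (7,8):dx=-4,dy=-8->C
  (7,9):dx=-7,dy=-11->C; (7,10):dx=+2,dy=-1->D; (8,9):dx=-3,dy=-3->C; (8,10):dx=+6,dy=+7->C
  (9,10):dx=+9,dy=+10->C
Step 2: C = 43, D = 2, total pairs = 45.
Step 3: tau = (C - D)/(n(n-1)/2) = (43 - 2)/45 = 0.911111.
Step 4: Exact two-sided p-value (enumerate n! = 3628800 permutations of y under H0): p = 0.000030.
Step 5: alpha = 0.05. reject H0.

tau_b = 0.9111 (C=43, D=2), p = 0.000030, reject H0.


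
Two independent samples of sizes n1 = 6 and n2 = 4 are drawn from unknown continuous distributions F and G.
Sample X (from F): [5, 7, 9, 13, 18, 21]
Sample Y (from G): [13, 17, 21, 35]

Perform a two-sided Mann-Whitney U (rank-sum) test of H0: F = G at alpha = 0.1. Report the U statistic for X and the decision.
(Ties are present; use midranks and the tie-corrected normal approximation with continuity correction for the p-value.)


Step 1: Combine and sort all 10 observations; assign midranks.
sorted (value, group): (5,X), (7,X), (9,X), (13,X), (13,Y), (17,Y), (18,X), (21,X), (21,Y), (35,Y)
ranks: 5->1, 7->2, 9->3, 13->4.5, 13->4.5, 17->6, 18->7, 21->8.5, 21->8.5, 35->10
Step 2: Rank sum for X: R1 = 1 + 2 + 3 + 4.5 + 7 + 8.5 = 26.
Step 3: U_X = R1 - n1(n1+1)/2 = 26 - 6*7/2 = 26 - 21 = 5.
       U_Y = n1*n2 - U_X = 24 - 5 = 19.
Step 4: Ties are present, so use the tie-corrected normal approximation (with continuity correction) for the p-value.
Step 5: p-value = 0.163233; compare to alpha = 0.1. fail to reject H0.

U_X = 5, p = 0.163233, fail to reject H0 at alpha = 0.1.


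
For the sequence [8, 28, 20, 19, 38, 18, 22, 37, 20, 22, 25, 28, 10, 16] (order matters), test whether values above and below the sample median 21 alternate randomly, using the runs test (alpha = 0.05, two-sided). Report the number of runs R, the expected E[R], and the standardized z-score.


Step 1: Compute median = 21; label A = above, B = below.
Labels in order: BABBABAABAAABB  (n_A = 7, n_B = 7)
Step 2: Count runs R = 9.
Step 3: Under H0 (random ordering), E[R] = 2*n_A*n_B/(n_A+n_B) + 1 = 2*7*7/14 + 1 = 8.0000.
        Var[R] = 2*n_A*n_B*(2*n_A*n_B - n_A - n_B) / ((n_A+n_B)^2 * (n_A+n_B-1)) = 8232/2548 = 3.2308.
        SD[R] = 1.7974.
Step 4: Continuity-corrected z = (R - 0.5 - E[R]) / SD[R] = (9 - 0.5 - 8.0000) / 1.7974 = 0.2782.
Step 5: Two-sided p-value via normal approximation = 2*(1 - Phi(|z|)) = 0.780879.
Step 6: alpha = 0.05. fail to reject H0.

R = 9, z = 0.2782, p = 0.780879, fail to reject H0.


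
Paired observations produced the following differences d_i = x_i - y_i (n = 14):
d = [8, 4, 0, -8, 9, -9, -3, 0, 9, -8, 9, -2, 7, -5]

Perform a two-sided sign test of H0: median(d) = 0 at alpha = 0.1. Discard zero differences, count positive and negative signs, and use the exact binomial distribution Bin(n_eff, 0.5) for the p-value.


Step 1: Discard zero differences. Original n = 14; n_eff = number of nonzero differences = 12.
Nonzero differences (with sign): +8, +4, -8, +9, -9, -3, +9, -8, +9, -2, +7, -5
Step 2: Count signs: positive = 6, negative = 6.
Step 3: Under H0: P(positive) = 0.5, so the number of positives S ~ Bin(12, 0.5).
Step 4: Two-sided exact p-value = sum of Bin(12,0.5) probabilities at or below the observed probability = 1.000000.
Step 5: alpha = 0.1. fail to reject H0.

n_eff = 12, pos = 6, neg = 6, p = 1.000000, fail to reject H0.


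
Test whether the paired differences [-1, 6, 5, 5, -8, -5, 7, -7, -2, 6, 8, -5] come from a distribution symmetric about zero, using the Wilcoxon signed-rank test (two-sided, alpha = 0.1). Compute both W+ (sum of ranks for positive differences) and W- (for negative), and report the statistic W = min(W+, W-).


Step 1: Drop any zero differences (none here) and take |d_i|.
|d| = [1, 6, 5, 5, 8, 5, 7, 7, 2, 6, 8, 5]
Step 2: Midrank |d_i| (ties get averaged ranks).
ranks: |1|->1, |6|->7.5, |5|->4.5, |5|->4.5, |8|->11.5, |5|->4.5, |7|->9.5, |7|->9.5, |2|->2, |6|->7.5, |8|->11.5, |5|->4.5
Step 3: Attach original signs; sum ranks with positive sign and with negative sign.
W+ = 7.5 + 4.5 + 4.5 + 9.5 + 7.5 + 11.5 = 45
W- = 1 + 11.5 + 4.5 + 9.5 + 2 + 4.5 = 33
(Check: W+ + W- = 78 should equal n(n+1)/2 = 78.)
Step 4: Test statistic W = min(W+, W-) = 33.
Step 5: Ties in |d|, so use the tie-corrected normal approximation.
        E[W] = n(n+1)/4 = 12*13/4 = 39.
        Tie groups: |d|=5 (t=4), |d|=6 (t=2), |d|=7 (t=2), |d|=8 (t=2); sum(t^3 - t) = 78.
        Var[W] = n(n+1)(2n+1)/24 - sum(t^3-t)/48 = 3900/24 - 78/48 = 160.875.
        z = (W - E[W]) / sqrt(Var[W]) = (33 - 39) / 12.6837 = -0.4730.
        Two-sided p = 2*Phi(z) = 0.636178.
Step 6: alpha = 0.1. fail to reject H0.

W+ = 45, W- = 33, W = min = 33, p = 0.636178, fail to reject H0.


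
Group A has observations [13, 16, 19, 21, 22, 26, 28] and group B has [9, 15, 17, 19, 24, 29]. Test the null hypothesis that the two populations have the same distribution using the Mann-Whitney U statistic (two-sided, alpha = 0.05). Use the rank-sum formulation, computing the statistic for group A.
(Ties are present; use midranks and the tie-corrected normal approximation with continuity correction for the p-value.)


Step 1: Combine and sort all 13 observations; assign midranks.
sorted (value, group): (9,Y), (13,X), (15,Y), (16,X), (17,Y), (19,X), (19,Y), (21,X), (22,X), (24,Y), (26,X), (28,X), (29,Y)
ranks: 9->1, 13->2, 15->3, 16->4, 17->5, 19->6.5, 19->6.5, 21->8, 22->9, 24->10, 26->11, 28->12, 29->13
Step 2: Rank sum for X: R1 = 2 + 4 + 6.5 + 8 + 9 + 11 + 12 = 52.5.
Step 3: U_X = R1 - n1(n1+1)/2 = 52.5 - 7*8/2 = 52.5 - 28 = 24.5.
       U_Y = n1*n2 - U_X = 42 - 24.5 = 17.5.
Step 4: Ties are present, so use the tie-corrected normal approximation (with continuity correction) for the p-value.
Step 5: p-value = 0.667806; compare to alpha = 0.05. fail to reject H0.

U_X = 24.5, p = 0.667806, fail to reject H0 at alpha = 0.05.


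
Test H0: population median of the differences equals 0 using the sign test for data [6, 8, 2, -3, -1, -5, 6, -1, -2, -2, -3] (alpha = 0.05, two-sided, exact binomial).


Step 1: Discard zero differences. Original n = 11; n_eff = number of nonzero differences = 11.
Nonzero differences (with sign): +6, +8, +2, -3, -1, -5, +6, -1, -2, -2, -3
Step 2: Count signs: positive = 4, negative = 7.
Step 3: Under H0: P(positive) = 0.5, so the number of positives S ~ Bin(11, 0.5).
Step 4: Two-sided exact p-value = sum of Bin(11,0.5) probabilities at or below the observed probability = 0.548828.
Step 5: alpha = 0.05. fail to reject H0.

n_eff = 11, pos = 4, neg = 7, p = 0.548828, fail to reject H0.


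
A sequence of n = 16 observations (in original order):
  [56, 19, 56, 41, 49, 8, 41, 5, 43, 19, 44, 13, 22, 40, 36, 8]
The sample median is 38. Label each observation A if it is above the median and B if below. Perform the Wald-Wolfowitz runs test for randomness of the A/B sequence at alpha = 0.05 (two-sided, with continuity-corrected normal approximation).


Step 1: Compute median = 38; label A = above, B = below.
Labels in order: ABAAABABABABBABB  (n_A = 8, n_B = 8)
Step 2: Count runs R = 12.
Step 3: Under H0 (random ordering), E[R] = 2*n_A*n_B/(n_A+n_B) + 1 = 2*8*8/16 + 1 = 9.0000.
        Var[R] = 2*n_A*n_B*(2*n_A*n_B - n_A - n_B) / ((n_A+n_B)^2 * (n_A+n_B-1)) = 14336/3840 = 3.7333.
        SD[R] = 1.9322.
Step 4: Continuity-corrected z = (R - 0.5 - E[R]) / SD[R] = (12 - 0.5 - 9.0000) / 1.9322 = 1.2939.
Step 5: Two-sided p-value via normal approximation = 2*(1 - Phi(|z|)) = 0.195709.
Step 6: alpha = 0.05. fail to reject H0.

R = 12, z = 1.2939, p = 0.195709, fail to reject H0.


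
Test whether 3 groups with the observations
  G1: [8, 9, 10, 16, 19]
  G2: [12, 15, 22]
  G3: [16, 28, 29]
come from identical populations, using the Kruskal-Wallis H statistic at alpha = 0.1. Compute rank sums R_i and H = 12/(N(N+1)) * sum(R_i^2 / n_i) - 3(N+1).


Step 1: Combine all N = 11 observations and assign midranks.
sorted (value, group, rank): (8,G1,1), (9,G1,2), (10,G1,3), (12,G2,4), (15,G2,5), (16,G1,6.5), (16,G3,6.5), (19,G1,8), (22,G2,9), (28,G3,10), (29,G3,11)
Step 2: Sum ranks within each group.
R_1 = 20.5 (n_1 = 5)
R_2 = 18 (n_2 = 3)
R_3 = 27.5 (n_3 = 3)
Step 3: H = 12/(N(N+1)) * sum(R_i^2/n_i) - 3(N+1)
     = 12/(11*12) * (20.5^2/5 + 18^2/3 + 27.5^2/3) - 3*12
     = 0.090909 * 444.133 - 36
     = 4.375758.
Step 4: Ties present; correction factor C = 1 - 6/(11^3 - 11) = 0.995455. Corrected H = 4.375758 / 0.995455 = 4.395738.
Step 5: Under H0, H ~ chi^2(2); p-value = 0.111040.
Step 6: alpha = 0.1. fail to reject H0.

H = 4.3957, df = 2, p = 0.111040, fail to reject H0.


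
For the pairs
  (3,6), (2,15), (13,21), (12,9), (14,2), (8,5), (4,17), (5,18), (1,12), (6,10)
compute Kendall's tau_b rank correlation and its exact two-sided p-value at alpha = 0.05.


Step 1: Enumerate the 45 unordered pairs (i,j) with i<j and classify each by sign(x_j-x_i) * sign(y_j-y_i).
  (1,2):dx=-1,dy=+9->D; (1,3):dx=+10,dy=+15->C; (1,4):dx=+9,dy=+3->C; (1,5):dx=+11,dy=-4->D
  (1,6):dx=+5,dy=-1->D; (1,7):dx=+1,dy=+11->C; (1,8):dx=+2,dy=+12->C; (1,9):dx=-2,dy=+6->D
  (1,10):dx=+3,dy=+4->C; (2,3):dx=+11,dy=+6->C; (2,4):dx=+10,dy=-6->D; (2,5):dx=+12,dy=-13->D
  (2,6):dx=+6,dy=-10->D; (2,7):dx=+2,dy=+2->C; (2,8):dx=+3,dy=+3->C; (2,9):dx=-1,dy=-3->C
  (2,10):dx=+4,dy=-5->D; (3,4):dx=-1,dy=-12->C; (3,5):dx=+1,dy=-19->D; (3,6):dx=-5,dy=-16->C
  (3,7):dx=-9,dy=-4->C; (3,8):dx=-8,dy=-3->C; (3,9):dx=-12,dy=-9->C; (3,10):dx=-7,dy=-11->C
  (4,5):dx=+2,dy=-7->D; (4,6):dx=-4,dy=-4->C; (4,7):dx=-8,dy=+8->D; (4,8):dx=-7,dy=+9->D
  (4,9):dx=-11,dy=+3->D; (4,10):dx=-6,dy=+1->D; (5,6):dx=-6,dy=+3->D; (5,7):dx=-10,dy=+15->D
  (5,8):dx=-9,dy=+16->D; (5,9):dx=-13,dy=+10->D; (5,10):dx=-8,dy=+8->D; (6,7):dx=-4,dy=+12->D
  (6,8):dx=-3,dy=+13->D; (6,9):dx=-7,dy=+7->D; (6,10):dx=-2,dy=+5->D; (7,8):dx=+1,dy=+1->C
  (7,9):dx=-3,dy=-5->C; (7,10):dx=+2,dy=-7->D; (8,9):dx=-4,dy=-6->C; (8,10):dx=+1,dy=-8->D
  (9,10):dx=+5,dy=-2->D
Step 2: C = 19, D = 26, total pairs = 45.
Step 3: tau = (C - D)/(n(n-1)/2) = (19 - 26)/45 = -0.155556.
Step 4: Exact two-sided p-value (enumerate n! = 3628800 permutations of y under H0): p = 0.600654.
Step 5: alpha = 0.05. fail to reject H0.

tau_b = -0.1556 (C=19, D=26), p = 0.600654, fail to reject H0.


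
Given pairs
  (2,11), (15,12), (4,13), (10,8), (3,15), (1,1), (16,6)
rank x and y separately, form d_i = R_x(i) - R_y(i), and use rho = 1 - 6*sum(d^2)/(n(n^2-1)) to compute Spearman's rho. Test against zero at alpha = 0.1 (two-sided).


Step 1: Rank x and y separately (midranks; no ties here).
rank(x): 2->2, 15->6, 4->4, 10->5, 3->3, 1->1, 16->7
rank(y): 11->4, 12->5, 13->6, 8->3, 15->7, 1->1, 6->2
Step 2: d_i = R_x(i) - R_y(i); compute d_i^2.
  (2-4)^2=4, (6-5)^2=1, (4-6)^2=4, (5-3)^2=4, (3-7)^2=16, (1-1)^2=0, (7-2)^2=25
sum(d^2) = 54.
Step 3: rho = 1 - 6*54 / (7*(7^2 - 1)) = 1 - 324/336 = 0.035714.
Step 4: Under H0, t = rho * sqrt((n-2)/(1-rho^2)) = 0.0799 ~ t(5).
Step 5: Two-sided p-value from the t-distribution with 5 df = 0.939408.
Step 6: alpha = 0.1. fail to reject H0.

rho = 0.0357, p = 0.939408, fail to reject H0 at alpha = 0.1.


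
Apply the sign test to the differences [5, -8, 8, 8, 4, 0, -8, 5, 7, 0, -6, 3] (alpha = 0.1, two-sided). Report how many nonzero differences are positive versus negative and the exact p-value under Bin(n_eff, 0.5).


Step 1: Discard zero differences. Original n = 12; n_eff = number of nonzero differences = 10.
Nonzero differences (with sign): +5, -8, +8, +8, +4, -8, +5, +7, -6, +3
Step 2: Count signs: positive = 7, negative = 3.
Step 3: Under H0: P(positive) = 0.5, so the number of positives S ~ Bin(10, 0.5).
Step 4: Two-sided exact p-value = sum of Bin(10,0.5) probabilities at or below the observed probability = 0.343750.
Step 5: alpha = 0.1. fail to reject H0.

n_eff = 10, pos = 7, neg = 3, p = 0.343750, fail to reject H0.


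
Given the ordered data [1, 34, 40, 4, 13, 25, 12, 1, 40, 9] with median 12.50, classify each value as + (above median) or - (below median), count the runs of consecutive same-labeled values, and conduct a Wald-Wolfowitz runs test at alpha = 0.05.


Step 1: Compute median = 12.50; label A = above, B = below.
Labels in order: BAABAABBAB  (n_A = 5, n_B = 5)
Step 2: Count runs R = 7.
Step 3: Under H0 (random ordering), E[R] = 2*n_A*n_B/(n_A+n_B) + 1 = 2*5*5/10 + 1 = 6.0000.
        Var[R] = 2*n_A*n_B*(2*n_A*n_B - n_A - n_B) / ((n_A+n_B)^2 * (n_A+n_B-1)) = 2000/900 = 2.2222.
        SD[R] = 1.4907.
Step 4: Continuity-corrected z = (R - 0.5 - E[R]) / SD[R] = (7 - 0.5 - 6.0000) / 1.4907 = 0.3354.
Step 5: Two-sided p-value via normal approximation = 2*(1 - Phi(|z|)) = 0.737316.
Step 6: alpha = 0.05. fail to reject H0.

R = 7, z = 0.3354, p = 0.737316, fail to reject H0.


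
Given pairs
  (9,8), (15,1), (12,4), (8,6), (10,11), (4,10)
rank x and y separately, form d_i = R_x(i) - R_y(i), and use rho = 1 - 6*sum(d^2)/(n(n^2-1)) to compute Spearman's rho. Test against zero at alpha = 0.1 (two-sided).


Step 1: Rank x and y separately (midranks; no ties here).
rank(x): 9->3, 15->6, 12->5, 8->2, 10->4, 4->1
rank(y): 8->4, 1->1, 4->2, 6->3, 11->6, 10->5
Step 2: d_i = R_x(i) - R_y(i); compute d_i^2.
  (3-4)^2=1, (6-1)^2=25, (5-2)^2=9, (2-3)^2=1, (4-6)^2=4, (1-5)^2=16
sum(d^2) = 56.
Step 3: rho = 1 - 6*56 / (6*(6^2 - 1)) = 1 - 336/210 = -0.600000.
Step 4: Under H0, t = rho * sqrt((n-2)/(1-rho^2)) = -1.5000 ~ t(4).
Step 5: Two-sided p-value from the t-distribution with 4 df = 0.208000.
Step 6: alpha = 0.1. fail to reject H0.

rho = -0.6000, p = 0.208000, fail to reject H0 at alpha = 0.1.


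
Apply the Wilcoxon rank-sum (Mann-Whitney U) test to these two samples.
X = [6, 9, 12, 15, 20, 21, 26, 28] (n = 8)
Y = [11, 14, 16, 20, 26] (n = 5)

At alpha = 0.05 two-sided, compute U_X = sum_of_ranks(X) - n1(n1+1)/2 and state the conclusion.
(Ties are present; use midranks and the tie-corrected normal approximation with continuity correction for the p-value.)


Step 1: Combine and sort all 13 observations; assign midranks.
sorted (value, group): (6,X), (9,X), (11,Y), (12,X), (14,Y), (15,X), (16,Y), (20,X), (20,Y), (21,X), (26,X), (26,Y), (28,X)
ranks: 6->1, 9->2, 11->3, 12->4, 14->5, 15->6, 16->7, 20->8.5, 20->8.5, 21->10, 26->11.5, 26->11.5, 28->13
Step 2: Rank sum for X: R1 = 1 + 2 + 4 + 6 + 8.5 + 10 + 11.5 + 13 = 56.
Step 3: U_X = R1 - n1(n1+1)/2 = 56 - 8*9/2 = 56 - 36 = 20.
       U_Y = n1*n2 - U_X = 40 - 20 = 20.
Step 4: Ties are present, so use the tie-corrected normal approximation (with continuity correction) for the p-value.
Step 5: p-value = 1.000000; compare to alpha = 0.05. fail to reject H0.

U_X = 20, p = 1.000000, fail to reject H0 at alpha = 0.05.


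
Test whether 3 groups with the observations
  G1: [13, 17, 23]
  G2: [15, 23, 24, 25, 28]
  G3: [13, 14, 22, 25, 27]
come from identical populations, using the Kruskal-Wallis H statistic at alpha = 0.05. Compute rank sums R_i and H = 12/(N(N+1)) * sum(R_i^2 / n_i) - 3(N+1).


Step 1: Combine all N = 13 observations and assign midranks.
sorted (value, group, rank): (13,G1,1.5), (13,G3,1.5), (14,G3,3), (15,G2,4), (17,G1,5), (22,G3,6), (23,G1,7.5), (23,G2,7.5), (24,G2,9), (25,G2,10.5), (25,G3,10.5), (27,G3,12), (28,G2,13)
Step 2: Sum ranks within each group.
R_1 = 14 (n_1 = 3)
R_2 = 44 (n_2 = 5)
R_3 = 33 (n_3 = 5)
Step 3: H = 12/(N(N+1)) * sum(R_i^2/n_i) - 3(N+1)
     = 12/(13*14) * (14^2/3 + 44^2/5 + 33^2/5) - 3*14
     = 0.065934 * 670.333 - 42
     = 2.197802.
Step 4: Ties present; correction factor C = 1 - 18/(13^3 - 13) = 0.991758. Corrected H = 2.197802 / 0.991758 = 2.216066.
Step 5: Under H0, H ~ chi^2(2); p-value = 0.330208.
Step 6: alpha = 0.05. fail to reject H0.

H = 2.2161, df = 2, p = 0.330208, fail to reject H0.


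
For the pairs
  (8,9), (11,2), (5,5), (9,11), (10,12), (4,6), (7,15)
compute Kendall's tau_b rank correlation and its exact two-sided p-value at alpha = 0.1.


Step 1: Enumerate the 21 unordered pairs (i,j) with i<j and classify each by sign(x_j-x_i) * sign(y_j-y_i).
  (1,2):dx=+3,dy=-7->D; (1,3):dx=-3,dy=-4->C; (1,4):dx=+1,dy=+2->C; (1,5):dx=+2,dy=+3->C
  (1,6):dx=-4,dy=-3->C; (1,7):dx=-1,dy=+6->D; (2,3):dx=-6,dy=+3->D; (2,4):dx=-2,dy=+9->D
  (2,5):dx=-1,dy=+10->D; (2,6):dx=-7,dy=+4->D; (2,7):dx=-4,dy=+13->D; (3,4):dx=+4,dy=+6->C
  (3,5):dx=+5,dy=+7->C; (3,6):dx=-1,dy=+1->D; (3,7):dx=+2,dy=+10->C; (4,5):dx=+1,dy=+1->C
  (4,6):dx=-5,dy=-5->C; (4,7):dx=-2,dy=+4->D; (5,6):dx=-6,dy=-6->C; (5,7):dx=-3,dy=+3->D
  (6,7):dx=+3,dy=+9->C
Step 2: C = 11, D = 10, total pairs = 21.
Step 3: tau = (C - D)/(n(n-1)/2) = (11 - 10)/21 = 0.047619.
Step 4: Exact two-sided p-value (enumerate n! = 5040 permutations of y under H0): p = 1.000000.
Step 5: alpha = 0.1. fail to reject H0.

tau_b = 0.0476 (C=11, D=10), p = 1.000000, fail to reject H0.


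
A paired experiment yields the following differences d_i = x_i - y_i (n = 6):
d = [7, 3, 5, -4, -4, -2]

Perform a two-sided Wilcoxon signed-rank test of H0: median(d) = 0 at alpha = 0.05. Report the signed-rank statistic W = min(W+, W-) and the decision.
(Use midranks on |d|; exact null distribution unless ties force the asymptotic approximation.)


Step 1: Drop any zero differences (none here) and take |d_i|.
|d| = [7, 3, 5, 4, 4, 2]
Step 2: Midrank |d_i| (ties get averaged ranks).
ranks: |7|->6, |3|->2, |5|->5, |4|->3.5, |4|->3.5, |2|->1
Step 3: Attach original signs; sum ranks with positive sign and with negative sign.
W+ = 6 + 2 + 5 = 13
W- = 3.5 + 3.5 + 1 = 8
(Check: W+ + W- = 21 should equal n(n+1)/2 = 21.)
Step 4: Test statistic W = min(W+, W-) = 8.
Step 5: Ties in |d|, so use the tie-corrected normal approximation.
        E[W] = n(n+1)/4 = 6*7/4 = 10.5.
        Tie groups: |d|=4 (t=2); sum(t^3 - t) = 6.
        Var[W] = n(n+1)(2n+1)/24 - sum(t^3-t)/48 = 546/24 - 6/48 = 22.625.
        z = (W - E[W]) / sqrt(Var[W]) = (8 - 10.5) / 4.7566 = -0.5256.
        Two-sided p = 2*Phi(z) = 0.599174.
Step 6: alpha = 0.05. fail to reject H0.

W+ = 13, W- = 8, W = min = 8, p = 0.599174, fail to reject H0.


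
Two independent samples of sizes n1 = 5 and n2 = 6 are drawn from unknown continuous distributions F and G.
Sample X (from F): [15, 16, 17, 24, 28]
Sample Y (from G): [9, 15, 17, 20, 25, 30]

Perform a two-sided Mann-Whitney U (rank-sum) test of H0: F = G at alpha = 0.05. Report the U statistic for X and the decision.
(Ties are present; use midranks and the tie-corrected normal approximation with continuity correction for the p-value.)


Step 1: Combine and sort all 11 observations; assign midranks.
sorted (value, group): (9,Y), (15,X), (15,Y), (16,X), (17,X), (17,Y), (20,Y), (24,X), (25,Y), (28,X), (30,Y)
ranks: 9->1, 15->2.5, 15->2.5, 16->4, 17->5.5, 17->5.5, 20->7, 24->8, 25->9, 28->10, 30->11
Step 2: Rank sum for X: R1 = 2.5 + 4 + 5.5 + 8 + 10 = 30.
Step 3: U_X = R1 - n1(n1+1)/2 = 30 - 5*6/2 = 30 - 15 = 15.
       U_Y = n1*n2 - U_X = 30 - 15 = 15.
Step 4: Ties are present, so use the tie-corrected normal approximation (with continuity correction) for the p-value.
Step 5: p-value = 1.000000; compare to alpha = 0.05. fail to reject H0.

U_X = 15, p = 1.000000, fail to reject H0 at alpha = 0.05.


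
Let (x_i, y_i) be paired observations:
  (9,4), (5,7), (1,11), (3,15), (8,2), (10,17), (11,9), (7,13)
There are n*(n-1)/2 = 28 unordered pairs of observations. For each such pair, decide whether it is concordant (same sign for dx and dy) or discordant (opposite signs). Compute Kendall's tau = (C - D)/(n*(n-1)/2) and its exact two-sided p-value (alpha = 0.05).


Step 1: Enumerate the 28 unordered pairs (i,j) with i<j and classify each by sign(x_j-x_i) * sign(y_j-y_i).
  (1,2):dx=-4,dy=+3->D; (1,3):dx=-8,dy=+7->D; (1,4):dx=-6,dy=+11->D; (1,5):dx=-1,dy=-2->C
  (1,6):dx=+1,dy=+13->C; (1,7):dx=+2,dy=+5->C; (1,8):dx=-2,dy=+9->D; (2,3):dx=-4,dy=+4->D
  (2,4):dx=-2,dy=+8->D; (2,5):dx=+3,dy=-5->D; (2,6):dx=+5,dy=+10->C; (2,7):dx=+6,dy=+2->C
  (2,8):dx=+2,dy=+6->C; (3,4):dx=+2,dy=+4->C; (3,5):dx=+7,dy=-9->D; (3,6):dx=+9,dy=+6->C
  (3,7):dx=+10,dy=-2->D; (3,8):dx=+6,dy=+2->C; (4,5):dx=+5,dy=-13->D; (4,6):dx=+7,dy=+2->C
  (4,7):dx=+8,dy=-6->D; (4,8):dx=+4,dy=-2->D; (5,6):dx=+2,dy=+15->C; (5,7):dx=+3,dy=+7->C
  (5,8):dx=-1,dy=+11->D; (6,7):dx=+1,dy=-8->D; (6,8):dx=-3,dy=-4->C; (7,8):dx=-4,dy=+4->D
Step 2: C = 13, D = 15, total pairs = 28.
Step 3: tau = (C - D)/(n(n-1)/2) = (13 - 15)/28 = -0.071429.
Step 4: Exact two-sided p-value (enumerate n! = 40320 permutations of y under H0): p = 0.904861.
Step 5: alpha = 0.05. fail to reject H0.

tau_b = -0.0714 (C=13, D=15), p = 0.904861, fail to reject H0.


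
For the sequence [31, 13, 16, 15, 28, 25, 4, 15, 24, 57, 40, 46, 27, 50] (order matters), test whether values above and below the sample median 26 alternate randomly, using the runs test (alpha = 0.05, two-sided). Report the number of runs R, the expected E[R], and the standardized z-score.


Step 1: Compute median = 26; label A = above, B = below.
Labels in order: ABBBABBBBAAAAA  (n_A = 7, n_B = 7)
Step 2: Count runs R = 5.
Step 3: Under H0 (random ordering), E[R] = 2*n_A*n_B/(n_A+n_B) + 1 = 2*7*7/14 + 1 = 8.0000.
        Var[R] = 2*n_A*n_B*(2*n_A*n_B - n_A - n_B) / ((n_A+n_B)^2 * (n_A+n_B-1)) = 8232/2548 = 3.2308.
        SD[R] = 1.7974.
Step 4: Continuity-corrected z = (R + 0.5 - E[R]) / SD[R] = (5 + 0.5 - 8.0000) / 1.7974 = -1.3909.
Step 5: Two-sided p-value via normal approximation = 2*(1 - Phi(|z|)) = 0.164264.
Step 6: alpha = 0.05. fail to reject H0.

R = 5, z = -1.3909, p = 0.164264, fail to reject H0.
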